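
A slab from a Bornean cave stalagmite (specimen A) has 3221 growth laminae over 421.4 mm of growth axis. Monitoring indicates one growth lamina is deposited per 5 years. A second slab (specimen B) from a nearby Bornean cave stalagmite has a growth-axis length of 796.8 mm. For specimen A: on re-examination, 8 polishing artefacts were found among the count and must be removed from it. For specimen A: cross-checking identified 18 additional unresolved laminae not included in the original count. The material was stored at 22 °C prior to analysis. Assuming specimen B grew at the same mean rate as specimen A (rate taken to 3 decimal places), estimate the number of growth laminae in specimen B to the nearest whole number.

Specimen A: adjusted count: 3221 − 8 + 18 = 3231 growth laminae.
Specimen A: 3231 growth laminae at 5 years each span 3231 × 5 = 16155 years.
A: Extension rate ≈ 421.4 / 16155 = 0.026 mm/yr.
B spans 796.8 / 0.026 = 30646.15 years; at 5 years per growth lamina that is 30646.15 / 5 ≈ 6129 growth laminae.

6129 growth laminae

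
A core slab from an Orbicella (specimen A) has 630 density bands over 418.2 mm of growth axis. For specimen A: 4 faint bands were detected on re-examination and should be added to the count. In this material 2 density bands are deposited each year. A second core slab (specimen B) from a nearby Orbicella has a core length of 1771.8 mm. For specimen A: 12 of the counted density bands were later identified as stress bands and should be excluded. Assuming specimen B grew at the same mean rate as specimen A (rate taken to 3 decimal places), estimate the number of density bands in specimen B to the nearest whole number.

2635 density bands

Specimen A: correcting the raw count gives 630 − 12 + 4 = 622 true density bands.
Specimen A: dividing by 2 density bands per year: 622 / 2 = 311 years.
A: Extension rate ≈ 418.2 / 311 = 1.345 mm per year.
Specimen B: 1771.8 mm / 1.345 mm per year = 1317.32 years; at 2 density bands per year that is 1317.32 × 2 ≈ 2635 density bands.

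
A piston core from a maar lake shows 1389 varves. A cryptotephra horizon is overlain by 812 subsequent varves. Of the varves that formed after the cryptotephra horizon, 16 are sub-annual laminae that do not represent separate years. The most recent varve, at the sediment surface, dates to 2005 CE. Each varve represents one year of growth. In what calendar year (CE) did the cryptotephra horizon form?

812 varves formed after the cryptotephra horizon.
812 − 16 false = 796 true varves after the cryptotephra horizon.
2005 − 796 = 1209 CE.

1209 CE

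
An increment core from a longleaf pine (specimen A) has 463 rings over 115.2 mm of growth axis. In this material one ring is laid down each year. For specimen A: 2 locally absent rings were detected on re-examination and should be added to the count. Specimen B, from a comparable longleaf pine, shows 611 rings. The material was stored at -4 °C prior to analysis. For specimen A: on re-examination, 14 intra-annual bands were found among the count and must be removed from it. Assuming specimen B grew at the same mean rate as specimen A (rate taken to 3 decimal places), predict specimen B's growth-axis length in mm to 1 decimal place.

Specimen A: correcting the raw count gives 463 − 14 + 2 = 451 true rings.
A: Extension rate ≈ 115.2 / 451 = 0.255 mm per year.
Length of B = 0.255 × 611 = 155.8 mm.

155.8 mm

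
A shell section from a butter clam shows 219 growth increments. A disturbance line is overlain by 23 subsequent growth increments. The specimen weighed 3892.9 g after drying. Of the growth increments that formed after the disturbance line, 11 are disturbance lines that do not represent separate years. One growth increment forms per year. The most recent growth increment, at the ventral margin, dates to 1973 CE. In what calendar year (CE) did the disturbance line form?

1961 CE

23 growth increments formed after the disturbance line.
Removing the 11 false growth increments leaves 23 − 11 = 12 true growth increments beyond the disturbance line.
The growth increment at the ventral margin is 1973 CE, so the disturbance line dates to 1973 − 12 = 1961 CE.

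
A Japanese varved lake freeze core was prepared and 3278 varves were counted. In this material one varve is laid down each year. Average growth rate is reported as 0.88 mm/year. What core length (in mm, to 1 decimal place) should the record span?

The record spans 3278 years at 0.88 mm per year.
3278 years at 0.88 mm/year gives 0.88 × 3278 = 2884.6 mm.

2884.6 mm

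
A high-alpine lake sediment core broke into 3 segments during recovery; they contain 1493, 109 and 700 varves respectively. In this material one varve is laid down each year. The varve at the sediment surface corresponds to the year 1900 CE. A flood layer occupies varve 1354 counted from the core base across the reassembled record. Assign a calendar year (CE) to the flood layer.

952 CE

Total varves = 1493 + 109 + 700 = 2302.
2302 − 1354 = 948 varves lie beyond the flood layer toward the sediment surface.
Counting back 948 years from 1900 CE places the flood layer in 1900 − 948 = 952 CE.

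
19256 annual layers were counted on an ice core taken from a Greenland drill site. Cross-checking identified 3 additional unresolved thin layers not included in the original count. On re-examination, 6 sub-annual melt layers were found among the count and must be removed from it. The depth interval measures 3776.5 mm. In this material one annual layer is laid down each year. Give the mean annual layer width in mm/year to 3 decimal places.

True annual layer count = 19256 − 6 + 3 = 19253.
3776.5 mm over 19253 years gives 3776.5 / 19253 ≈ 0.196 mm/year.

0.196 mm/year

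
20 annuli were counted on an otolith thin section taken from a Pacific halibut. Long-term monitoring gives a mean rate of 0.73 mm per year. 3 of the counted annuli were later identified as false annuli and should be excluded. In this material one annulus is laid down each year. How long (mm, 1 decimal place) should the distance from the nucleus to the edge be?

12.4 mm

True annulus count = 20 − 3 = 17.
17 years at 0.73 mm/year gives 0.73 × 17 = 12.4 mm.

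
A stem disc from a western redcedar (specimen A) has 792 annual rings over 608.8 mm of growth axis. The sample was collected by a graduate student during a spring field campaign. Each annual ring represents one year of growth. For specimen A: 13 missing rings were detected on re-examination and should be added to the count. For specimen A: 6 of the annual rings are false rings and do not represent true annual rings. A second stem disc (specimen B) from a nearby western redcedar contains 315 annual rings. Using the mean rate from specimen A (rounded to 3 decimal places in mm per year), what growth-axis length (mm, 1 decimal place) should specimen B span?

240.0 mm

Specimen A: correcting the raw count gives 792 − 6 + 13 = 799 true annual rings.
A: Extension rate ≈ 608.8 / 799 = 0.762 mm per year.
B's length ≈ 0.762 × 315 = 240.0 mm.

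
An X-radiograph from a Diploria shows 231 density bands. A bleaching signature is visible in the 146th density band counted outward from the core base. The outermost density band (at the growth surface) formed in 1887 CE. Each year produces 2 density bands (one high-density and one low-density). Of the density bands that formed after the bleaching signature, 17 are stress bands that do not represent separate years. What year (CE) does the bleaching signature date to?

Between density band 146 and the growth surface there are 231 − 146 = 85 density bands.
Removing the 17 false density bands leaves 85 − 17 = 68 true density bands beyond the bleaching signature.
With 2 density bands per year, 68 / 2 = 34 years.
1887 − 34 = 1853 CE.

1853 CE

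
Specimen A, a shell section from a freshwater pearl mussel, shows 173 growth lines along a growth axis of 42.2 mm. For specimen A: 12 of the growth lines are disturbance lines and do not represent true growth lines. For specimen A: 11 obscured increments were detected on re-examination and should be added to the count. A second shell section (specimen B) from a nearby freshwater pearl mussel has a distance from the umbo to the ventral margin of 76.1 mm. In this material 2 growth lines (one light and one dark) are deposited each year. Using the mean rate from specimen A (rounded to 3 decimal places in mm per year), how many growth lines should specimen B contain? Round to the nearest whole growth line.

Specimen A: correcting the raw count gives 173 − 12 + 11 = 172 true growth lines.
Specimen A: with 2 growth lines per year, 172 / 2 = 86 years.
A: 42.2 mm over 86 years gives 42.2 / 86 ≈ 0.491 mm/year.
For B, 76.1 / 0.491 = 154.99 years; at 2 growth lines per year that is 154.99 × 2 ≈ 310 growth lines.

310 growth lines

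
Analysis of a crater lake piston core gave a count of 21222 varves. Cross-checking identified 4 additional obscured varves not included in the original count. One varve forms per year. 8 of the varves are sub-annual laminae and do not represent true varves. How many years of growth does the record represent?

After corrections the count is 21222 − 8 + 4 = 21218 varves.
At one varve per year, that is 21218 years.

21218 years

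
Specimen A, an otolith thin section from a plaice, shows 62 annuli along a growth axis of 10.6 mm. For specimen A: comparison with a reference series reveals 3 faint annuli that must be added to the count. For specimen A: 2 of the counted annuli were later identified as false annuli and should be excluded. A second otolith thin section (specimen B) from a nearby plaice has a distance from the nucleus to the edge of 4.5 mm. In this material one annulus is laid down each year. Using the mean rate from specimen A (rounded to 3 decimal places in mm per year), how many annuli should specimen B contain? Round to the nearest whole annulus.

27 annuli

Specimen A: adjusted count: 62 − 2 + 3 = 63 annuli.
A: Extension rate ≈ 10.6 / 63 = 0.168 mm/yr.
B spans 4.5 / 0.168 = 26.79 years ≈ 27 annuli.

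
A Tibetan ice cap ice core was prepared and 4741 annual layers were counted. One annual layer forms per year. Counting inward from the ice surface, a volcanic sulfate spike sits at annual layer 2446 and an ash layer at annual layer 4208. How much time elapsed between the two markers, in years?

Separation: 4208 − 2446 = 1762 annual layers.
That is 1762 years at one annual layer per year.

1762 yr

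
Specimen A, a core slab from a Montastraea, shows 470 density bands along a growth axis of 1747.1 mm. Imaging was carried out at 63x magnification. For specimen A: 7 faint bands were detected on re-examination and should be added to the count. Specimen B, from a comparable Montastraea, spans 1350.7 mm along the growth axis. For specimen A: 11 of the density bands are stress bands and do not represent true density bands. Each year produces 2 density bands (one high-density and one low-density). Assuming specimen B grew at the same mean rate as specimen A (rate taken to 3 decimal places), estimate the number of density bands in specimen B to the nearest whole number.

Specimen A: correcting the raw count gives 470 − 11 + 7 = 466 true density bands.
Specimen A: 466 density bands at 2 per year is 466 / 2 = 233 years.
A: 1747.1 mm over 233 years gives 1747.1 / 233 ≈ 7.498 mm/year.
B spans 1350.7 / 7.498 = 180.14 years; at 2 density bands per year that is 180.14 × 2 ≈ 360 density bands.

360 density bands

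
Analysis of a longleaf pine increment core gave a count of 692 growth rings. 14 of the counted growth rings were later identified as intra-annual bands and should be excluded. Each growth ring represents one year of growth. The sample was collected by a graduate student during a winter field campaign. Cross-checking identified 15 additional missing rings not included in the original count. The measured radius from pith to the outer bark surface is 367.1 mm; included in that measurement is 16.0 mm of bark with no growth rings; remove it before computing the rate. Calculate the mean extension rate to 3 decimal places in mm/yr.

After corrections the count is 692 − 14 + 15 = 693 growth rings.
The growth record spans 367.1 − 16.0 = 351.1 mm.
Mean rate = 351.1 mm / 693 years ≈ 0.507 mm/yr.

0.507 mm/yr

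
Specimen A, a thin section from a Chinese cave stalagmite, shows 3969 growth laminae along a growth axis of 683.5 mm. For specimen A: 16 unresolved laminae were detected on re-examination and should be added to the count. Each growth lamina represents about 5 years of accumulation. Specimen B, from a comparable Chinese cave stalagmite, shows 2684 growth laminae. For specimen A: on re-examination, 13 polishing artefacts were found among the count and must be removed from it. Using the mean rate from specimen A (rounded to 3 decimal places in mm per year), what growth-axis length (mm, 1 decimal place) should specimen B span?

Specimen A: adjusted count: 3969 − 13 + 16 = 3972 growth laminae.
Specimen A: at 5 years per growth lamina, 3972 × 5 = 19860 years.
A: 683.5 mm over 19860 years gives 683.5 / 19860 ≈ 0.034 mm/year.
Specimen B: 2684 growth laminae at 5 years each span 2684 × 5 = 13420 years. Length of B = 0.034 × 13420 = 456.3 mm.

456.3 mm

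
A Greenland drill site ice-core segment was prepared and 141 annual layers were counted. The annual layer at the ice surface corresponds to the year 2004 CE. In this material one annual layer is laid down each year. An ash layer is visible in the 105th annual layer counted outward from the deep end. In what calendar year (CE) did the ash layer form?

1968 CE

Between annual layer 105 and the ice surface there are 141 − 105 = 36 annual layers.
The annual layer at the ice surface is 2004 CE, so the ash layer dates to 2004 − 36 = 1968 CE.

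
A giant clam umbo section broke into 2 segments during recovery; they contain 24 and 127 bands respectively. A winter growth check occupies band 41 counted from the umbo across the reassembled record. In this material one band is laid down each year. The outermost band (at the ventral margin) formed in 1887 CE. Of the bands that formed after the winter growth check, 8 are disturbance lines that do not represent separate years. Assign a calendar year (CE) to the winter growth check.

Total bands = 24 + 127 = 151.
151 − 41 = 110 bands lie beyond the winter growth check toward the ventral margin.
Removing the 8 false bands leaves 110 − 8 = 102 true bands beyond the winter growth check.
Counting back 102 years from 1887 CE places the winter growth check in 1887 − 102 = 1785 CE.

1785 CE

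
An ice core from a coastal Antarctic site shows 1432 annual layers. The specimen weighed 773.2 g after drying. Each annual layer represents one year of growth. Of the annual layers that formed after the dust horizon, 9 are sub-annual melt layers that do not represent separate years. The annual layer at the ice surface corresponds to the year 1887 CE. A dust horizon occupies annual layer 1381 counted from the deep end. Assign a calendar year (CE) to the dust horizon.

1845 CE

Between annual layer 1381 and the ice surface there are 1432 − 1381 = 51 annual layers.
Excluding 9 false annual layers: 51 − 9 = 42.
Counting back 42 years from 1887 CE places the dust horizon in 1887 − 42 = 1845 CE.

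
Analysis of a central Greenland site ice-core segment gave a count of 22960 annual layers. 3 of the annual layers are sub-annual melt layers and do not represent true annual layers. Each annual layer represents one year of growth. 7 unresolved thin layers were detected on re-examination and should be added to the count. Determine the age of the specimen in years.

Correcting the raw count gives 22960 − 3 + 7 = 22964 true annual layers.
At one annual layer per year, that is 22964 years.

22964 yr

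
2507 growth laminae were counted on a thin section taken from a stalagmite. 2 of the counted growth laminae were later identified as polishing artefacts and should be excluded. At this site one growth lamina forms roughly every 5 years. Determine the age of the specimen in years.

Adjusted count: 2507 − 2 = 2505 growth laminae.
Multiplying by 5 years per growth lamina: 2505 × 5 = 12525 years.

12525 years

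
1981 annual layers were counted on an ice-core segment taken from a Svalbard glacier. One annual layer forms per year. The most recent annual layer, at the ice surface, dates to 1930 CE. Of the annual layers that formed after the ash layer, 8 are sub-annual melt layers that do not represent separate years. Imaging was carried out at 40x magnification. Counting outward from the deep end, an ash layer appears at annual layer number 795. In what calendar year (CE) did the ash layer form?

1981 − 795 = 1186 annual layers lie beyond the ash layer toward the ice surface.
Excluding 8 false annual layers: 1186 − 8 = 1178.
1930 − 1178 = 752 CE.

752 CE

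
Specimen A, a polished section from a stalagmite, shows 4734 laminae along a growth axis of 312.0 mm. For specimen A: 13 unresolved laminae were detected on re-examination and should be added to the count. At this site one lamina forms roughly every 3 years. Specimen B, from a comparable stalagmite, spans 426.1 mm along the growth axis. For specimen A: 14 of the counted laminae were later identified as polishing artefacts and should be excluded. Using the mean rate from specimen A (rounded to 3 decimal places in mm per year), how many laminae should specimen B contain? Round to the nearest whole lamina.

Specimen A: after corrections the count is 4734 − 14 + 13 = 4733 laminae.
Specimen A: 4733 laminae at 3 years each span 4733 × 3 = 14199 years.
A: Extension rate ≈ 312.0 / 14199 = 0.022 mm/year.
B spans 426.1 / 0.022 = 19368.18 years; at 3 years per lamina that is 19368.18 / 3 ≈ 6456 laminae.

6456 laminae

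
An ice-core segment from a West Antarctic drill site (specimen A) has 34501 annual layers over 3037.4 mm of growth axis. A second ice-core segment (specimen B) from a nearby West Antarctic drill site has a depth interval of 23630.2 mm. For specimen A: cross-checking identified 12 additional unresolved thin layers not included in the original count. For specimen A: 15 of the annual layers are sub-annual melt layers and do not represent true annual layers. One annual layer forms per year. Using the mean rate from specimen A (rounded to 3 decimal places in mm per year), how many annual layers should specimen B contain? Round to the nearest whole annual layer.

Specimen A: correcting the raw count gives 34501 − 15 + 12 = 34498 true annual layers.
A: Mean rate = 3037.4 mm / 34498 years ≈ 0.088 mm/yr.
For B, 23630.2 / 0.088 = 268525.00 years ≈ 268525 annual layers.

268525 annual layers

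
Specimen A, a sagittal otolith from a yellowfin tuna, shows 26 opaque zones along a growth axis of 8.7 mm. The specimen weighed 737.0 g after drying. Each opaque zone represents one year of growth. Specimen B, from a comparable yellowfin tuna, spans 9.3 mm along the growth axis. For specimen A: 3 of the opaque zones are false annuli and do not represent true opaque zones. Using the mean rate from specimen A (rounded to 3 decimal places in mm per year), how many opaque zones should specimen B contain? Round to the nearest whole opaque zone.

25 opaque zones

Specimen A: after corrections the count is 26 − 3 = 23 opaque zones.
A: Mean rate = 8.7 mm / 23 years ≈ 0.378 mm per year.
Specimen B: 9.3 mm / 0.378 mm per year = 24.60 years ≈ 25 opaque zones.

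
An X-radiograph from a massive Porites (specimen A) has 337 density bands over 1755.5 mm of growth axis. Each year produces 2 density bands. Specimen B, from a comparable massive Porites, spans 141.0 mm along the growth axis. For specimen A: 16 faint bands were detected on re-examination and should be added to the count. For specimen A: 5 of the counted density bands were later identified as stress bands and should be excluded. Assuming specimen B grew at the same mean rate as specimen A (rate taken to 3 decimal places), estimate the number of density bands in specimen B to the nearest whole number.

Specimen A: true density band count = 337 − 5 + 16 = 348.
Specimen A: 348 density bands at 2 per year is 348 / 2 = 174 years.
A: Extension rate ≈ 1755.5 / 174 = 10.089 mm per year.
For B, 141.0 / 10.089 = 13.98 years; at 2 density bands per year that is 13.98 × 2 ≈ 28 density bands.

28 density bands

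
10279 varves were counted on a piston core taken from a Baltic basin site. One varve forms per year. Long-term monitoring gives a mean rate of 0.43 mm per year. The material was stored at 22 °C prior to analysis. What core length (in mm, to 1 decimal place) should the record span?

The record spans 10279 years at 0.43 mm per year.
Length ≈ 0.43 × 10279 = 4420.0 mm.

4420.0 mm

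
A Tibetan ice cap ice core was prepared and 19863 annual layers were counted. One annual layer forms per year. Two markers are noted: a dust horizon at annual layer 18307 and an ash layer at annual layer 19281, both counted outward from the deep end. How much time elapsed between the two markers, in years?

974 years

19281 − 18307 = 974 annual layers lie between the two events.
At one annual layer per year, 974 years elapsed between them.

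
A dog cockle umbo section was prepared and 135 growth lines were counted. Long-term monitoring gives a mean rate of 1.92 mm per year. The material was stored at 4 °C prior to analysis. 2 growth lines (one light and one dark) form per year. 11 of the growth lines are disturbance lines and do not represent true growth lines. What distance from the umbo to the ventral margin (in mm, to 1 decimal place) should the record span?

True growth line count = 135 − 11 = 124.
124 growth lines at 2 per year is 124 / 2 = 62 years.
Predicted length = 1.92 mm/year × 62 years = 119.0 mm.

119.0 mm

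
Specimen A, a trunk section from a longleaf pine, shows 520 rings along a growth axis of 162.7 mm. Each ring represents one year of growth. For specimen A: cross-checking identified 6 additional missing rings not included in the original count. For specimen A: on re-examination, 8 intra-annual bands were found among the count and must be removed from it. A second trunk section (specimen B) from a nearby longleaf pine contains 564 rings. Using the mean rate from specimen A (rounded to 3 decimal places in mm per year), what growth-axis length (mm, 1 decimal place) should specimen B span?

177.1 mm

Specimen A: after corrections the count is 520 − 8 + 6 = 518 rings.
A: 162.7 mm over 518 years gives 162.7 / 518 ≈ 0.314 mm per year.
B's length ≈ 0.314 × 564 = 177.1 mm.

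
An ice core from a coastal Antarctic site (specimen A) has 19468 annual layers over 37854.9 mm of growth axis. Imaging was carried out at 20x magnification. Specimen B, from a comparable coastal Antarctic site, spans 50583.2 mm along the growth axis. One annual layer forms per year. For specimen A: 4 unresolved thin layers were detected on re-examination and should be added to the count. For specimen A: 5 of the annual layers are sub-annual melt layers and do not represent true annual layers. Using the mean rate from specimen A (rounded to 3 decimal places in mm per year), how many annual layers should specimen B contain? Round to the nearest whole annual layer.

26007 annual layers

Specimen A: adjusted count: 19468 − 5 + 4 = 19467 annual layers.
A: Mean rate = 37854.9 mm / 19467 years ≈ 1.945 mm/year.
Specimen B: 50583.2 mm / 1.945 mm per year = 26006.79 years ≈ 26007 annual layers.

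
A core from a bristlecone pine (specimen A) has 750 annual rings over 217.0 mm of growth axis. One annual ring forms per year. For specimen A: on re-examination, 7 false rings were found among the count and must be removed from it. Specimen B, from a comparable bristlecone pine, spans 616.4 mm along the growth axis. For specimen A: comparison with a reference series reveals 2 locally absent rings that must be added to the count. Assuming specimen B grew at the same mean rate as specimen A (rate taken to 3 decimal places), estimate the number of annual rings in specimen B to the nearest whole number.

Specimen A: correcting the raw count gives 750 − 7 + 2 = 745 true annual rings.
A: Extension rate ≈ 217.0 / 745 = 0.291 mm/yr.
Specimen B: 616.4 mm / 0.291 mm per year = 2118.21 years ≈ 2118 annual rings.

2118 annual rings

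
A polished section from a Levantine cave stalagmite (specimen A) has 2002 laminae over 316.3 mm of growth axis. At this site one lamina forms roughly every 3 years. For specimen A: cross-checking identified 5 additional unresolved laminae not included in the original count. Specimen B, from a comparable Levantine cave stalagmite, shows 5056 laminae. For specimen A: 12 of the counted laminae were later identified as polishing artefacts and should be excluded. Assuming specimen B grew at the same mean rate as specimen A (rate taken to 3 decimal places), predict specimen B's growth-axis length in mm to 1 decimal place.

803.9 mm

Specimen A: after corrections the count is 2002 − 12 + 5 = 1995 laminae.
Specimen A: multiplying by 3 years per lamina: 1995 × 3 = 5985 years.
A: 316.3 mm over 5985 years gives 316.3 / 5985 ≈ 0.053 mm/year.
Specimen B: at 3 years per lamina, 5056 × 3 = 15168 years. B's length ≈ 0.053 × 15168 = 803.9 mm.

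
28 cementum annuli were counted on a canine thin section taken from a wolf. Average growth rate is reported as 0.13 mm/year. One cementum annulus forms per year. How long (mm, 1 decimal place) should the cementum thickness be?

The record spans 28 years at 0.13 mm per year.
Length ≈ 0.13 × 28 = 3.6 mm.

3.6 mm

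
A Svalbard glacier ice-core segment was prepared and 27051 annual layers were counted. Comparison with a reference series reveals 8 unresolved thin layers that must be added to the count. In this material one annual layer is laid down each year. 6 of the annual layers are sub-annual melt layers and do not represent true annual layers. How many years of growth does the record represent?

27053 years

Correcting the raw count gives 27051 − 6 + 8 = 27053 true annual layers.
At one annual layer per year, that is 27053 years.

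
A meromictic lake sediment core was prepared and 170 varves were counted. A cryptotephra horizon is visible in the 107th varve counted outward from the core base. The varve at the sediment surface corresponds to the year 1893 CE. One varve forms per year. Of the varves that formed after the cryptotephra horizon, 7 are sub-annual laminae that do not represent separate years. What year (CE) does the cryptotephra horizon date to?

1837 CE

Between varve 107 and the sediment surface there are 170 − 107 = 63 varves.
Removing the 7 false varves leaves 63 − 7 = 56 true varves beyond the cryptotephra horizon.
The varve at the sediment surface is 1893 CE, so the cryptotephra horizon dates to 1893 − 56 = 1837 CE.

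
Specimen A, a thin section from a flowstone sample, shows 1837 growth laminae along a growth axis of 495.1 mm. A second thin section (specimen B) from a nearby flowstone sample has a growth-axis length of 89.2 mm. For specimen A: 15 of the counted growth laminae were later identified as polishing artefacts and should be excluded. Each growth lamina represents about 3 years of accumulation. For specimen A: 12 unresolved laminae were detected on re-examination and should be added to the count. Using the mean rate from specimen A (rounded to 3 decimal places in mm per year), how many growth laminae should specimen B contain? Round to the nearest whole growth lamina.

330 growth laminae

Specimen A: adjusted count: 1837 − 15 + 12 = 1834 growth laminae.
Specimen A: 1834 growth laminae at 3 years each span 1834 × 3 = 5502 years.
A: Mean rate = 495.1 mm / 5502 years ≈ 0.090 mm/yr.
B spans 89.2 / 0.090 = 991.11 years; at 3 years per growth lamina that is 991.11 / 3 ≈ 330 growth laminae.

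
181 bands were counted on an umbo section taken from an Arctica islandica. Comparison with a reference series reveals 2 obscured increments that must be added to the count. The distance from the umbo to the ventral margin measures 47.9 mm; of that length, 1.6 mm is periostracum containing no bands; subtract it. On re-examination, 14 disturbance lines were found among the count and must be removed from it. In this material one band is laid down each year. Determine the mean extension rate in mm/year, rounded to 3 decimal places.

0.274 mm/year

After corrections the count is 181 − 14 + 2 = 169 bands.
The growth record spans 47.9 − 1.6 = 46.3 mm.
Mean rate = 46.3 mm / 169 years ≈ 0.274 mm/year.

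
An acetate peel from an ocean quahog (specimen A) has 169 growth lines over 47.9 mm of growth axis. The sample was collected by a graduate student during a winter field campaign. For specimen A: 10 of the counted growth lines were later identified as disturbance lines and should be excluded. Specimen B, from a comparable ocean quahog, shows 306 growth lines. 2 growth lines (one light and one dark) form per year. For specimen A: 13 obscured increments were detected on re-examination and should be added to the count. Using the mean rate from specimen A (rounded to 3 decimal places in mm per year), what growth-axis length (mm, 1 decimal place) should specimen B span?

Specimen A: true growth line count = 169 − 10 + 13 = 172.
Specimen A: 172 growth lines at 2 per year is 172 / 2 = 86 years.
A: 47.9 mm over 86 years gives 47.9 / 86 ≈ 0.557 mm/yr.
Specimen B: dividing by 2 growth lines per year: 306 / 2 = 153 years. Length of B = 0.557 × 153 = 85.2 mm.

85.2 mm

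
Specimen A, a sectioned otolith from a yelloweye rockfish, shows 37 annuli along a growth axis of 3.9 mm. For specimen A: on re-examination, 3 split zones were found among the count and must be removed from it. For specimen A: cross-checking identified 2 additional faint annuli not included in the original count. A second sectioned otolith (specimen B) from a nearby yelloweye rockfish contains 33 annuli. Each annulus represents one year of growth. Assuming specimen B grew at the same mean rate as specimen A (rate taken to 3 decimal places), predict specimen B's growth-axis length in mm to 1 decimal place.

Specimen A: adjusted count: 37 − 3 + 2 = 36 annuli.
A: Extension rate ≈ 3.9 / 36 = 0.108 mm/year.
B's length ≈ 0.108 × 33 = 3.6 mm.

3.6 mm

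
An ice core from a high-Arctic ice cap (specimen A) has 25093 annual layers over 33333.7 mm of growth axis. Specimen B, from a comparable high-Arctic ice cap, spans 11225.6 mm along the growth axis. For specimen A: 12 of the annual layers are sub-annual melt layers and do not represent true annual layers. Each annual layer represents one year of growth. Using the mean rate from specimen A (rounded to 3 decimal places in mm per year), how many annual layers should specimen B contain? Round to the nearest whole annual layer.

8447 annual layers

Specimen A: adjusted count: 25093 − 12 = 25081 annual layers.
A: 33333.7 mm over 25081 years gives 33333.7 / 25081 ≈ 1.329 mm/yr.
For B, 11225.6 / 1.329 = 8446.65 years ≈ 8447 annual layers.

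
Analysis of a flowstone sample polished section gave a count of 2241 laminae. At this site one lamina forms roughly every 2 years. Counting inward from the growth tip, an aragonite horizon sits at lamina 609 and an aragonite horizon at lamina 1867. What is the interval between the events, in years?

2516 years

Separation: 1867 − 609 = 1258 laminae.
At 2 years per lamina, 1258 × 2 = 2516 years.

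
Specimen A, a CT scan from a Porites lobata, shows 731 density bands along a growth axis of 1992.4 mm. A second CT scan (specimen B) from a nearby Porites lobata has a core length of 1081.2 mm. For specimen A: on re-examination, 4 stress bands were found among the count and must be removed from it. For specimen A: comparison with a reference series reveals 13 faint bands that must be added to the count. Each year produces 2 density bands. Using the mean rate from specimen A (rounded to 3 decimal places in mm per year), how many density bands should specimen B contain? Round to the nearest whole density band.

402 density bands

Specimen A: correcting the raw count gives 731 − 4 + 13 = 740 true density bands.
Specimen A: 740 density bands at 2 per year is 740 / 2 = 370 years.
A: Extension rate ≈ 1992.4 / 370 = 5.385 mm/yr.
B spans 1081.2 / 5.385 = 200.78 years; at 2 density bands per year that is 200.78 × 2 ≈ 402 density bands.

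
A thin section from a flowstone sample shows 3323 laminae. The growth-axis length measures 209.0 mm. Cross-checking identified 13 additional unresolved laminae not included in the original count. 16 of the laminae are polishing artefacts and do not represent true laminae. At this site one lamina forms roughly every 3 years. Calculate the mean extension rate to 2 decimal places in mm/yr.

0.02 mm/yr

Correcting the raw count gives 3323 − 16 + 13 = 3320 true laminae.
3320 laminae at 3 years each span 3320 × 3 = 9960 years.
Mean rate = 209.0 mm / 9960 years ≈ 0.02 mm/yr.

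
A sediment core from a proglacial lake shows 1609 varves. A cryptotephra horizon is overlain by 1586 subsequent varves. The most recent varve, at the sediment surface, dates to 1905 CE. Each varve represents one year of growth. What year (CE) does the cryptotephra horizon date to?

There are 1586 varves younger than the cryptotephra horizon.
Counting back 1586 years from 1905 CE places the cryptotephra horizon in 1905 − 1586 = 319 CE.

319 CE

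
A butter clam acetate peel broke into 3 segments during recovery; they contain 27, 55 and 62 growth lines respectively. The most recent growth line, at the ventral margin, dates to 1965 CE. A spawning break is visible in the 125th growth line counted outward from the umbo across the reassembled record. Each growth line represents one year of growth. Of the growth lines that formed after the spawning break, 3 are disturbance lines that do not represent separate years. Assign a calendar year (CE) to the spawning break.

1949 CE

Total growth lines = 27 + 55 + 62 = 144.
The spawning break sits at growth line 125 from the umbo, so 144 − 125 = 19 growth lines formed after it.
Excluding 3 false growth lines: 19 − 3 = 16.
Counting back 16 years from 1965 CE places the spawning break in 1965 − 16 = 1949 CE.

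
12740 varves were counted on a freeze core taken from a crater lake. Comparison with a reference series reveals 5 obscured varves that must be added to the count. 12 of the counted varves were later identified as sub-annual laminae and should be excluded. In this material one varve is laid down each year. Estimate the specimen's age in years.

After corrections the count is 12740 − 12 + 5 = 12733 varves.
With a one-to-one varve periodicity this is 12733 years.

12733 years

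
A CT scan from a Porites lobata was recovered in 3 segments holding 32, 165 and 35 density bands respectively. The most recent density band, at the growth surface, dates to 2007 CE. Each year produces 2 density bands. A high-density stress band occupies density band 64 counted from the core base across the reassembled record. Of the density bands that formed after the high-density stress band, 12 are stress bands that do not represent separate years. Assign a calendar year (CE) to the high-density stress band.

1929 CE

Total density bands = 32 + 165 + 35 = 232.
Between density band 64 and the growth surface there are 232 − 64 = 168 density bands.
Removing the 12 false density bands leaves 168 − 12 = 156 true density bands beyond the high-density stress band.
Dividing by 2 density bands per year: 156 / 2 = 78 years.
2007 − 78 = 1929 CE.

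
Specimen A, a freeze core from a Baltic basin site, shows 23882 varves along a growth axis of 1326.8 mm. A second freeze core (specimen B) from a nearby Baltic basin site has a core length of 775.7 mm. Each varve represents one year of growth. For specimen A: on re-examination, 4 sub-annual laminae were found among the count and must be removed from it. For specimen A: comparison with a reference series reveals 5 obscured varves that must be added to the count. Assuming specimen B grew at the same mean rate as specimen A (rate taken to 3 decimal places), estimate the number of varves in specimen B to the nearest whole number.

13852 varves

Specimen A: after corrections the count is 23882 − 4 + 5 = 23883 varves.
A: 1326.8 mm over 23883 years gives 1326.8 / 23883 ≈ 0.056 mm/year.
Specimen B: 775.7 mm / 0.056 mm per year = 13851.79 years ≈ 13852 varves.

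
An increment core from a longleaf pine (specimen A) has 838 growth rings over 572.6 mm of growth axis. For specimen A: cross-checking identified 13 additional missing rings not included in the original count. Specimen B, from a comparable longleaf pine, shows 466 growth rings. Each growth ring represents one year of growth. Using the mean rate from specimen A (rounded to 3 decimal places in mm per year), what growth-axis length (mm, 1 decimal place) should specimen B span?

Specimen A: adjusted count: 838 + 13 = 851 growth rings.
A: Mean rate = 572.6 mm / 851 years ≈ 0.673 mm/year.
B's length ≈ 0.673 × 466 = 313.6 mm.

313.6 mm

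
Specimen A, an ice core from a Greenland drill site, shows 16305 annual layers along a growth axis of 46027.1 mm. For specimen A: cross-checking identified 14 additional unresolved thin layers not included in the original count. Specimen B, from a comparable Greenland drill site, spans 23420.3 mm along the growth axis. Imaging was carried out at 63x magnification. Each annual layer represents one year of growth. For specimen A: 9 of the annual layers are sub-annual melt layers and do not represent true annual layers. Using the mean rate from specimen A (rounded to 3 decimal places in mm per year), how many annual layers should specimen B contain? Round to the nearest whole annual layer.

Specimen A: after corrections the count is 16305 − 9 + 14 = 16310 annual layers.
A: Extension rate ≈ 46027.1 / 16310 = 2.822 mm per year.
Specimen B: 23420.3 mm / 2.822 mm per year = 8299.18 years ≈ 8299 annual layers.

8299 annual layers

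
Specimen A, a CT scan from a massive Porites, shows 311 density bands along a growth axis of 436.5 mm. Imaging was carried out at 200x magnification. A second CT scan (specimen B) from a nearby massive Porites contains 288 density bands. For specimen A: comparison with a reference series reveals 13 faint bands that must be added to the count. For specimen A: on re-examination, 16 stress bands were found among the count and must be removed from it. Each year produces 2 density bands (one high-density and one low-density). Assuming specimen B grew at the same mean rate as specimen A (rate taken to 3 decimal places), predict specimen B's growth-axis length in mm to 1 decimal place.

Specimen A: after corrections the count is 311 − 16 + 13 = 308 density bands.
Specimen A: 308 density bands at 2 per year is 308 / 2 = 154 years.
A: Extension rate ≈ 436.5 / 154 = 2.834 mm per year.
Specimen B: dividing by 2 density bands per year: 288 / 2 = 144 years. B's length ≈ 2.834 × 144 = 408.1 mm.

408.1 mm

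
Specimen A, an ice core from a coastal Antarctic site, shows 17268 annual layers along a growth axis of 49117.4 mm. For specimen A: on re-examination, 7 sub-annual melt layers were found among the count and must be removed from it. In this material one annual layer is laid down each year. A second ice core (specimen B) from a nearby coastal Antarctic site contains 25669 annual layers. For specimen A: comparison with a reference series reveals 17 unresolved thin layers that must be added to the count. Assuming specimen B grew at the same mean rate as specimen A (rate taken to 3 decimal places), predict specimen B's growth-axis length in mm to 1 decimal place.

72977.0 mm

Specimen A: after corrections the count is 17268 − 7 + 17 = 17278 annual layers.
A: Extension rate ≈ 49117.4 / 17278 = 2.843 mm/yr.
For B, 2.843 mm/year × 25669 years = 72977.0 mm.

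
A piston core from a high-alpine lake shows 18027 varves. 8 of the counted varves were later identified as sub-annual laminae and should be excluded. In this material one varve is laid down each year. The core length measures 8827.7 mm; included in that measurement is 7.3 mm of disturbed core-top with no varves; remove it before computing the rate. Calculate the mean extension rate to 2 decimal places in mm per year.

Correcting the raw count gives 18027 − 8 = 18019 true varves.
Removing the 7.3 mm offcut leaves 8827.7 − 7.3 = 8820.4 mm.
8820.4 mm over 18019 years gives 8820.4 / 18019 ≈ 0.49 mm per year.

0.49 mm per year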